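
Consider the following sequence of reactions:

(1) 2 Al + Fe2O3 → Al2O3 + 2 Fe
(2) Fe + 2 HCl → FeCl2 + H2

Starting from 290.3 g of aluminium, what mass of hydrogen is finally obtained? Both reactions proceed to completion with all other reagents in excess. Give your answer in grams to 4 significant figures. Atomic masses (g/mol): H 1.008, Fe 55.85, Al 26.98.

21.69 g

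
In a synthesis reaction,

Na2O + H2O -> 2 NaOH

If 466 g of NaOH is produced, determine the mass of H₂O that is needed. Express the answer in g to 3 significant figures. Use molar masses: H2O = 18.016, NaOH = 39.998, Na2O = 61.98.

105 g

n(NaOH) = 466.0 g / 39.998 g/mol = 11.65 mol.
From the equation the NaOH:H2O mole ratio is 2:1, so n(H2O) = 11.65 × 1/2 = 5.825 mol.
Mass of H2O = 5.825 mol × 18.016 g/mol = 104.9 g.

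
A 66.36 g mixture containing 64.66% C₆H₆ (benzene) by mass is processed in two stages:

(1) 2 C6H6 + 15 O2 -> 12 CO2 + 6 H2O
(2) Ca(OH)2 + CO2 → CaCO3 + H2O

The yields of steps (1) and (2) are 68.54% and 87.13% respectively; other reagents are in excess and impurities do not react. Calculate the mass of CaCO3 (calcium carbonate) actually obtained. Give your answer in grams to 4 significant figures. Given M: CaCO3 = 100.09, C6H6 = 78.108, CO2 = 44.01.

197.0 g

Pure C6H6 = 66.36 × 0.6466 = 42.908 g.
n(C6H6) = 42.908 / 78.108 = 0.54935 mol.
Step 1 (C6H6:CO2 = 2:12): theoretical n(CO2) = 3.2961 mol; at 68.54% yield, n(CO2) = 2.2591 mol.
Step 2 (CO2:CaCO3 = 1:1): theoretical n(CaCO3) = 2.2591 mol, so theoretical mass = 2.2591 × 100.09 = 226.12 g.
At 87.13% yield, actual mass of CaCO3 = 226.12 × 0.8713 = 197.02 g.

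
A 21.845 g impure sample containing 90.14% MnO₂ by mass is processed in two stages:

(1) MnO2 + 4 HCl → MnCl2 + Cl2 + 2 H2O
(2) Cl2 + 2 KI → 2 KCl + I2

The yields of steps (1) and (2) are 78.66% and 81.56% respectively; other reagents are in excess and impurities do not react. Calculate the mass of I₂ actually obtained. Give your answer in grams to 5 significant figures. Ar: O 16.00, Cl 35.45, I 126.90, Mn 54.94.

Pure MnO2 = 21.845 × 0.9014 = 19.6911 g.
M(MnO2) = 54.94 + 2(16.00) = 86.94 g/mol.
M(I2) = 2(126.90) = 253.80 g/mol.
n(MnO2) = 19.6911 / 86.94 = 0.226490 mol.
Step 1 (MnO2:Cl2 = 1:1): theoretical n(Cl2) = 0.226490 mol; at 78.66% yield, n(Cl2) = 0.178157 mol.
Step 2 (Cl2:I2 = 1:1): theoretical n(I2) = 0.178157 mol, so theoretical mass = 0.178157 × 253.80 = 45.2164 g.
At 81.56% yield, actual mass of I2 = 45.2164 × 0.8156 = 36.8785 g.

36.878 g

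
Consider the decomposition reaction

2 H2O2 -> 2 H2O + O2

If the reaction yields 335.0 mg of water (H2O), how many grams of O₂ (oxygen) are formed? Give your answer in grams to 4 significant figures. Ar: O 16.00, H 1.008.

0.2975 g

M(H2O) = 2(1.008) + 16.00 = 18.016 g/mol.
M(O2) = 2(16.00) = 32.00 g/mol.
Convert: 335.0 mg = 0.33500 g.
n(H2O) = 0.33500 g / 18.016 g/mol = 0.018595 mol.
From the equation the H2O:O2 mole ratio is 2:1, so n(O2) = 0.018595 × 1/2 = 0.0092973 mol.
Mass of O2 = 0.0092973 mol × 32.00 g/mol = 0.29751 g.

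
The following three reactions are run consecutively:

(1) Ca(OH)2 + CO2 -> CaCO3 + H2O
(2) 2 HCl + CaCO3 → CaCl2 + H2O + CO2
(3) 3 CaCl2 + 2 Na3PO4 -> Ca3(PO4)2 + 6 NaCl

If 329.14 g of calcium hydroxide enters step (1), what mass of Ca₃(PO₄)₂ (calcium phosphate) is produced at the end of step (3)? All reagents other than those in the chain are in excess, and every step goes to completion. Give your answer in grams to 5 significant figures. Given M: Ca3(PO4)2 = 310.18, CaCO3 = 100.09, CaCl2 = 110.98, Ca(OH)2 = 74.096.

n(Ca(OH)2) = 329.14 / 74.096 = 4.44208 mol.
Reaction (1): Ca(OH)2→CaCO3 ratio 1:1 ⇒ n(CaCO3) = 4.44208 mol.
Reaction (2): CaCO3→CaCl2 ratio 1:1 ⇒ n(CaCl2) = 4.44208 mol.
Reaction (3): CaCl2→Ca3(PO4)2 ratio 3:1 ⇒ n(Ca3(PO4)2) = 1.48069 mol.
Mass of Ca3(PO4)2 = 1.48069 × 310.18 = 459.281 g.

459.28 g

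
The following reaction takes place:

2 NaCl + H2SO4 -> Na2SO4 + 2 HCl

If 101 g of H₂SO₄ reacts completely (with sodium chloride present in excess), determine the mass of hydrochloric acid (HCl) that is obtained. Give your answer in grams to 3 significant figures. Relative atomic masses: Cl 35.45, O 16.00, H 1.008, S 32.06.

75.1 g

M(H2SO4) = 2(1.008) + 32.06 + 4(16.00) = 98.076 g/mol.
M(HCl) = 1.008 + 35.45 = 36.458 g/mol.
n(H2SO4) = 101.0 g / 98.076 g/mol = 1.030 mol.
From the equation the H2SO4:HCl mole ratio is 1:2, so n(HCl) = 1.030 × 2/1 = 2.060 mol.
Mass of HCl = 2.060 mol × 36.458 g/mol = 75.09 g.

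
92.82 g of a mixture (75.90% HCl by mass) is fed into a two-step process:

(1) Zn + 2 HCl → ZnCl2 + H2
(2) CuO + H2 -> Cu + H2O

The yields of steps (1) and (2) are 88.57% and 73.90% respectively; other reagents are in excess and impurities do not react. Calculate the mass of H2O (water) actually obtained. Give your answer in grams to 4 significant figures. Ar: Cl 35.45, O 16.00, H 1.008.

11.39 g

Pure HCl = 92.82 × 0.7590 = 70.450 g.
M(HCl) = 1.008 + 35.45 = 36.458 g/mol.
M(H2O) = 2(1.008) + 16.00 = 18.016 g/mol.
n(HCl) = 70.450 / 36.458 = 1.9324 mol.
Step 1 (HCl:H2 = 2:1): theoretical n(H2) = 0.96619 mol; at 88.57% yield, n(H2) = 0.85575 mol.
Step 2 (H2:H2O = 1:1): theoretical n(H2O) = 0.85575 mol, so theoretical mass = 0.85575 × 18.016 = 15.417 g.
At 73.90% yield, actual mass of H2O = 15.417 × 0.7390 = 11.393 g.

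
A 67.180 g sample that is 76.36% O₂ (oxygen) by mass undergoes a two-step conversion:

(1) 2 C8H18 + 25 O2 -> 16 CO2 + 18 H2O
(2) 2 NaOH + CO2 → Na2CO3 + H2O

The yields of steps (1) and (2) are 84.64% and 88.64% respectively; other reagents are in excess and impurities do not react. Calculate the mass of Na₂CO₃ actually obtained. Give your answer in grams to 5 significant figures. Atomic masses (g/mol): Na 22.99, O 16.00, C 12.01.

Pure O2 = 67.180 × 0.7636 = 51.2986 g.
M(O2) = 2(16.00) = 32.00 g/mol.
M(Na2CO3) = 2(22.99) + 12.01 + 3(16.00) = 105.99 g/mol.
n(O2) = 51.2986 / 32.00 = 1.60308 mol.
Step 1 (O2:CO2 = 25:16): theoretical n(CO2) = 1.02597 mol; at 84.64% yield, n(CO2) = 0.868384 mol.
Step 2 (CO2:Na2CO3 = 1:1): theoretical n(Na2CO3) = 0.868384 mol, so theoretical mass = 0.868384 × 105.99 = 92.0400 g.
At 88.64% yield, actual mass of Na2CO3 = 92.0400 × 0.8864 = 81.5842 g.

81.584 g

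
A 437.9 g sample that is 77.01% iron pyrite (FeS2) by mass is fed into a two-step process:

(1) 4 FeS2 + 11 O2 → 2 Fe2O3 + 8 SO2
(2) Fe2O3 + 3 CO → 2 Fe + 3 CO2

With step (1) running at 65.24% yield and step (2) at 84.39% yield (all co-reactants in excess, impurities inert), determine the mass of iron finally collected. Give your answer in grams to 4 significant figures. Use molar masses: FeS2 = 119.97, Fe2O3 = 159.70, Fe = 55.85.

86.43 g

Pure FeS2 = 437.9 × 0.7701 = 337.23 g.
n(FeS2) = 337.23 / 119.97 = 2.8109 mol.
Step 1 (FeS2:Fe2O3 = 4:2): theoretical n(Fe2O3) = 1.4055 mol; at 65.24% yield, n(Fe2O3) = 0.91692 mol.
Step 2 (Fe2O3:Fe = 1:2): theoretical n(Fe) = 1.8338 mol, so theoretical mass = 1.8338 × 55.85 = 102.42 g.
At 84.39% yield, actual mass of Fe = 102.42 × 0.8439 = 86.433 g.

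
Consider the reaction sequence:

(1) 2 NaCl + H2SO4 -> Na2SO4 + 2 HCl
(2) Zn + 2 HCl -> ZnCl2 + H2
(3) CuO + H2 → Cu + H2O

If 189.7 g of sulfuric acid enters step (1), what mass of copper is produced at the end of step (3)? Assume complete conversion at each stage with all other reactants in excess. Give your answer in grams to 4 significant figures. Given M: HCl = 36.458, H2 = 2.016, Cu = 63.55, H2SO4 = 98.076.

122.9 g

n(H2SO4) = 189.7 / 98.076 = 1.9342 mol.
Reaction (1): H2SO4→HCl ratio 1:2 ⇒ n(HCl) = 3.8684 mol.
Reaction (2): HCl→H2 ratio 2:1 ⇒ n(H2) = 1.9342 mol.
Reaction (3): H2→Cu ratio 1:1 ⇒ n(Cu) = 1.9342 mol.
Mass of Cu = 1.9342 × 63.55 = 122.92 g.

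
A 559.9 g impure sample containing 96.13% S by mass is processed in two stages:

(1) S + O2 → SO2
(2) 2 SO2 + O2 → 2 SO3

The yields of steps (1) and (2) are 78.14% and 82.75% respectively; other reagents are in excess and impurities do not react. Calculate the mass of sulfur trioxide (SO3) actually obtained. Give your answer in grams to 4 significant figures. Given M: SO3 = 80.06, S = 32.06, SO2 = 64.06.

869.1 g

Pure S = 559.9 × 0.9613 = 538.23 g.
n(S) = 538.23 / 32.06 = 16.788 mol.
Step 1 (S:SO2 = 1:1): theoretical n(SO2) = 16.788 mol; at 78.14% yield, n(SO2) = 13.118 mol.
Step 2 (SO2:SO3 = 2:2): theoretical n(SO3) = 13.118 mol, so theoretical mass = 13.118 × 80.06 = 1050.3 g.
At 82.75% yield, actual mass of SO3 = 1050.3 × 0.8275 = 869.09 g.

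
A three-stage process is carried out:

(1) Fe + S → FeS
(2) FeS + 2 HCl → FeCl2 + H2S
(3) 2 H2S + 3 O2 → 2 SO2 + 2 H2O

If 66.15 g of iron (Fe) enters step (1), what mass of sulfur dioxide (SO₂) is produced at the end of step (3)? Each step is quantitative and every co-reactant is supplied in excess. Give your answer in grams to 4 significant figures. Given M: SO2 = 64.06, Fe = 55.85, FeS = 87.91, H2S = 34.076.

75.87 g

n(Fe) = 66.15 / 55.85 = 1.1844 mol.
Reaction (1): Fe→FeS ratio 1:1 ⇒ n(FeS) = 1.1844 mol.
Reaction (2): FeS→H2S ratio 1:1 ⇒ n(H2S) = 1.1844 mol.
Reaction (3): H2S→SO2 ratio 2:2 ⇒ n(SO2) = 1.1844 mol.
Mass of SO2 = 1.1844 × 64.06 = 75.874 g.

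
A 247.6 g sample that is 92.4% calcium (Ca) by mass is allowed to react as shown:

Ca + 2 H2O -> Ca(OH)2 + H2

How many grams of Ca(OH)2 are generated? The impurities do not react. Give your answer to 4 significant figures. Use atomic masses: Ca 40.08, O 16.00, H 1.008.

423.0 g

Mass of pure Ca = 247.6 g × 0.924 = 228.78 g.
M(Ca) = 40.08 g/mol.
M(Ca(OH)2) = 40.08 + 2(16.00) + 2(1.008) = 74.096 g/mol.
n(Ca) = 228.78 g / 40.08 g/mol = 5.7081 mol.
From the equation the Ca:Ca(OH)2 mole ratio is 1:1, so n(Ca(OH)2) = 5.7081 × 1/1 = 5.7081 mol.
Mass of Ca(OH)2 = 5.7081 mol × 74.096 g/mol = 422.95 g.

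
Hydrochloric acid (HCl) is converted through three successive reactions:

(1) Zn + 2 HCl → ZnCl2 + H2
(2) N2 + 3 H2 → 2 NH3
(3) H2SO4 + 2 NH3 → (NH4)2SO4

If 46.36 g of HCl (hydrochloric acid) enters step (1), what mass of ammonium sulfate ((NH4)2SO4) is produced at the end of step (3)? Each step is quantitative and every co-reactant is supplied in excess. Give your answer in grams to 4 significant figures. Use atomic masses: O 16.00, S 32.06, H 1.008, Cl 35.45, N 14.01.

M(HCl) = 1.008 + 35.45 = 36.458 g/mol.
M((NH4)2SO4) = 2(14.01) + 8(1.008) + 32.06 + 4(16.00) = 132.144 g/mol.
n(HCl) = 46.36 / 36.458 = 1.2716 mol.
Reaction (1): HCl→H2 ratio 2:1 ⇒ n(H2) = 0.63580 mol.
Reaction (2): H2→NH3 ratio 3:2 ⇒ n(NH3) = 0.42387 mol.
Reaction (3): NH3→(NH4)2SO4 ratio 2:1 ⇒ n((NH4)2SO4) = 0.21193 mol.
Mass of (NH4)2SO4 = 0.21193 × 132.144 = 28.006 g.

28.01 g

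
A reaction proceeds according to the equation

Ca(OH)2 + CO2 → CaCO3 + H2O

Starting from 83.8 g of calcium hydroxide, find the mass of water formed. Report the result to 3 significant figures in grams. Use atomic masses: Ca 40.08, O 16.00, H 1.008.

20.4 g

M(Ca(OH)2) = 40.08 + 2(16.00) + 2(1.008) = 74.096 g/mol.
M(H2O) = 2(1.008) + 16.00 = 18.016 g/mol.
n(Ca(OH)2) = 83.80 g / 74.096 g/mol = 1.131 mol.
From the equation the Ca(OH)2:H2O mole ratio is 1:1, so n(H2O) = 1.131 × 1/1 = 1.131 mol.
Mass of H2O = 1.131 mol × 18.016 g/mol = 20.38 g.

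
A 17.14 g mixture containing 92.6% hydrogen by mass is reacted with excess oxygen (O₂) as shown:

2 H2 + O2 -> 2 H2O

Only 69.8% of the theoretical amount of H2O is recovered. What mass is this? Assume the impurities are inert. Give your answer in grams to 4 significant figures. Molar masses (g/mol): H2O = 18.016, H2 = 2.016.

Pure H2 available = 17.14 g × 0.926 = 15.872 g.
n(H2) = 15.872 g / 2.016 g/mol = 7.8728 mol.
From the equation the H2:H2O mole ratio is 2:2, so n(H2O) = 7.8728 × 2/2 = 7.8728 mol.
Mass of H2O = 7.8728 mol × 18.016 g/mol = 141.84 g.
Actual mass collected = 141.84 g × 0.698 = 99.002 g.

99.00 g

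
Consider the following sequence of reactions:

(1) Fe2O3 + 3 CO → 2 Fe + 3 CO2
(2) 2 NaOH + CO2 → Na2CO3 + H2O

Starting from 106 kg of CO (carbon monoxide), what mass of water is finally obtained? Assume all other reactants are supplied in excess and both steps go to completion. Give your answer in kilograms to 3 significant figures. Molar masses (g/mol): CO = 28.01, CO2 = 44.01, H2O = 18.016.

106 kg = 106000 g.
n(CO) = 106000 / 28.01 = 3784 mol.
Step 1 gives a 3:3 ratio of CO to CO2, so n(CO2) = 3784 mol.
In step 2 the CO2:H2O ratio is 1:1, so n(H2O) = 3784 mol.
Mass of H2O = 3784 × 18.016 = 68180 g = 68.2 kg.

68.2 kg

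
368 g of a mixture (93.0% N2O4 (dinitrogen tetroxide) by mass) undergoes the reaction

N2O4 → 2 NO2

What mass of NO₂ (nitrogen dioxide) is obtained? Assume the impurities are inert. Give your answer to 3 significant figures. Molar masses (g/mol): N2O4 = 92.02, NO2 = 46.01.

Mass of pure N2O4 = 368 g × 0.930 = 342.2 g.
n(N2O4) = 342.2 g / 92.02 g/mol = 3.719 mol.
From the equation the N2O4:NO2 mole ratio is 1:2, so n(NO2) = 3.719 × 2/1 = 7.438 mol.
Mass of NO2 = 7.438 mol × 46.01 g/mol = 342.2 g.

342 g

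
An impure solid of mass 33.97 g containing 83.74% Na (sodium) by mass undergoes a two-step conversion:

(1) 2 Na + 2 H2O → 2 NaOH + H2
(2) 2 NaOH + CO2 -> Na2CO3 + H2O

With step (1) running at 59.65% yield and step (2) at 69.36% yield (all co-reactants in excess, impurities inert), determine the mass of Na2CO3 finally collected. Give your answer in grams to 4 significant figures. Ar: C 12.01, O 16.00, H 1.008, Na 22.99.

27.13 g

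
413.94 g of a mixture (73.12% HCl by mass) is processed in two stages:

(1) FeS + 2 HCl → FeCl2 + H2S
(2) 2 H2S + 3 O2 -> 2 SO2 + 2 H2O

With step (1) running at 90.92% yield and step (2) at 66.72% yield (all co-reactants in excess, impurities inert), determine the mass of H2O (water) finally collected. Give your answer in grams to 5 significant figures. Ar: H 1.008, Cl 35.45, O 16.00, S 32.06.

Pure HCl = 413.94 × 0.7312 = 302.673 g.
M(HCl) = 1.008 + 35.45 = 36.458 g/mol.
M(H2O) = 2(1.008) + 16.00 = 18.016 g/mol.
n(HCl) = 302.673 / 36.458 = 8.30196 mol.
Step 1 (HCl:H2S = 2:1): theoretical n(H2S) = 4.15098 mol; at 90.92% yield, n(H2S) = 3.77407 mol.
Step 2 (H2S:H2O = 2:2): theoretical n(H2O) = 3.77407 mol, so theoretical mass = 3.77407 × 18.016 = 67.9937 g.
At 66.72% yield, actual mass of H2O = 67.9937 × 0.6672 = 45.3654 g.

45.365 g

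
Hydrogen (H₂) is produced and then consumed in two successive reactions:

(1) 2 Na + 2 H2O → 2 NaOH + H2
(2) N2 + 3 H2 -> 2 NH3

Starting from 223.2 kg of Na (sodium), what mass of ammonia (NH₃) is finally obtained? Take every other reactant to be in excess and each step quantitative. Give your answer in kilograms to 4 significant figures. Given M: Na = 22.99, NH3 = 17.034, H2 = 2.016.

55.13 kg

223.2 kg = 223200 g.
n(Na) = 223200 / 22.99 = 9708.6 mol.
Step 1 gives a 2:1 ratio of Na to H2, so n(H2) = 4854.3 mol.
In step 2 the H2:NH3 ratio is 3:2, so n(NH3) = 3236.2 mol.
Mass of NH3 = 3236.2 × 17.034 = 55125 g = 55.13 kg.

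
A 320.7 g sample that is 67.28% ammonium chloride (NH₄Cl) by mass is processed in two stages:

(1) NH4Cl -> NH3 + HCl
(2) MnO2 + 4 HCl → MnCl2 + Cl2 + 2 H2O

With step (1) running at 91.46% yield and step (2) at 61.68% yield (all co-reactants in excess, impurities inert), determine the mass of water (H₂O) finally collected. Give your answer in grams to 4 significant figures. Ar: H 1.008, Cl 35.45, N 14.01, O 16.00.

Pure NH4Cl = 320.7 × 0.6728 = 215.77 g.
M(NH4Cl) = 14.01 + 4(1.008) + 35.45 = 53.492 g/mol.
M(H2O) = 2(1.008) + 16.00 = 18.016 g/mol.
n(NH4Cl) = 215.77 / 53.492 = 4.0336 mol.
Step 1 (NH4Cl:HCl = 1:1): theoretical n(HCl) = 4.0336 mol; at 91.46% yield, n(HCl) = 3.6892 mol.
Step 2 (HCl:H2O = 4:2): theoretical n(H2O) = 1.8446 mol, so theoretical mass = 1.8446 × 18.016 = 33.232 g.
At 61.68% yield, actual mass of H2O = 33.232 × 0.6168 = 20.497 g.

20.50 g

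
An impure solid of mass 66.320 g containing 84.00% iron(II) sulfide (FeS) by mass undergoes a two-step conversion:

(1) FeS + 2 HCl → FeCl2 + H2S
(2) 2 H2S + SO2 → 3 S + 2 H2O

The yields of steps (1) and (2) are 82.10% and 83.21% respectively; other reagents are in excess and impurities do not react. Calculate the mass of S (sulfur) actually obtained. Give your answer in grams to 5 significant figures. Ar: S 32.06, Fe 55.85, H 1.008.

20.819 g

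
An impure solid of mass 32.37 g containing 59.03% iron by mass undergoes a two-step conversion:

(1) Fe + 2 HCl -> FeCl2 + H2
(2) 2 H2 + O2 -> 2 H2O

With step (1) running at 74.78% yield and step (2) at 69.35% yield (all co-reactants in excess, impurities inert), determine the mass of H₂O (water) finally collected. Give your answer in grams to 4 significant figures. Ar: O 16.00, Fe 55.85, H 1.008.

3.197 g

Pure Fe = 32.37 × 0.5903 = 19.108 g.
M(Fe) = 55.85 g/mol.
M(H2O) = 2(1.008) + 16.00 = 18.016 g/mol.
n(Fe) = 19.108 / 55.85 = 0.34213 mol.
Step 1 (Fe:H2 = 1:1): theoretical n(H2) = 0.34213 mol; at 74.78% yield, n(H2) = 0.25585 mol.
Step 2 (H2:H2O = 2:2): theoretical n(H2O) = 0.25585 mol, so theoretical mass = 0.25585 × 18.016 = 4.6093 g.
At 69.35% yield, actual mass of H2O = 4.6093 × 0.6935 = 3.1966 g.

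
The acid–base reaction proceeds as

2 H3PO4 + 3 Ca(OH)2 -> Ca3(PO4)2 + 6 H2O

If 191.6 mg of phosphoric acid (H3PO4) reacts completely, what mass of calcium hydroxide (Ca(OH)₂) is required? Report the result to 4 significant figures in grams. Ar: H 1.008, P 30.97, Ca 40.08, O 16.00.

M(H3PO4) = 3(1.008) + 30.97 + 4(16.00) = 97.994 g/mol.
M(Ca(OH)2) = 40.08 + 2(16.00) + 2(1.008) = 74.096 g/mol.
Convert: 191.6 mg = 0.19160 g.
n(H3PO4) = 0.19160 g / 97.994 g/mol = 0.0019552 mol.
From the equation the H3PO4:Ca(OH)2 mole ratio is 2:3, so n(Ca(OH)2) = 0.0019552 × 3/2 = 0.0029328 mol.
Mass of Ca(OH)2 = 0.0029328 mol × 74.096 g/mol = 0.21731 g.

0.2173 g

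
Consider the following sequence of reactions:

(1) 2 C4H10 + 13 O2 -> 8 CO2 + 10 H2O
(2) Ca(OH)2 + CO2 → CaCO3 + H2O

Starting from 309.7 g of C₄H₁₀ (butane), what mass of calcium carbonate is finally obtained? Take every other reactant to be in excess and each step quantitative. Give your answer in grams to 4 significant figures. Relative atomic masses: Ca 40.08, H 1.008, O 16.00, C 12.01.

2133 g

M(C4H10) = 4(12.01) + 10(1.008) = 58.12 g/mol.
M(CaCO3) = 40.08 + 12.01 + 3(16.00) = 100.09 g/mol.
n(C4H10) = 309.70 / 58.12 = 5.3286 mol.
Step 1 gives a 2:8 ratio of C4H10 to CO2, so n(CO2) = 21.315 mol.
In step 2 the CO2:CaCO3 ratio is 1:1, so n(CaCO3) = 21.315 mol.
Mass of CaCO3 = 21.315 × 100.09 = 2133.4 g.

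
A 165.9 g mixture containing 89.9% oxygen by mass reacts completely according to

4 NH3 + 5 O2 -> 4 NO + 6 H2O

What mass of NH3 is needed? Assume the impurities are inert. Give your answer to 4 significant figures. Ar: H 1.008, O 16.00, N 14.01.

Mass of pure O2 = 165.9 g × 0.899 = 149.14 g.
M(O2) = 2(16.00) = 32.00 g/mol.
M(NH3) = 14.01 + 3(1.008) = 17.034 g/mol.
n(O2) = 149.14 g / 32.00 g/mol = 4.6608 mol.
From the equation the O2:NH3 mole ratio is 5:4, so n(NH3) = 4.6608 × 4/5 = 3.7286 mol.
Mass of NH3 = 3.7286 mol × 17.034 g/mol = 63.513 g.

63.51 g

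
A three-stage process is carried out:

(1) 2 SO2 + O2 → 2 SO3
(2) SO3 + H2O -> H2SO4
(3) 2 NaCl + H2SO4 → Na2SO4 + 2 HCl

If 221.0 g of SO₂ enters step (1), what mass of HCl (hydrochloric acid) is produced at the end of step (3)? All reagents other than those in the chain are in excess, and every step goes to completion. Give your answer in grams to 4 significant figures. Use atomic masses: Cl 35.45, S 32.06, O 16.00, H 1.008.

251.6 g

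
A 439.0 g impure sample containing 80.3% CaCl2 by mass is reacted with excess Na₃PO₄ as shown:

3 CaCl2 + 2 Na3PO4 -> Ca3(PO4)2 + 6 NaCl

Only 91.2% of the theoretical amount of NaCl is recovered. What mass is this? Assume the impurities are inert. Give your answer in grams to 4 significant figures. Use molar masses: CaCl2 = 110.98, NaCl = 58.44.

338.6 g

Pure CaCl2 available = 439.0 g × 0.803 = 352.52 g.
n(CaCl2) = 352.52 g / 110.98 g/mol = 3.1764 mol.
From the equation the CaCl2:NaCl mole ratio is 3:6, so n(NaCl) = 3.1764 × 6/3 = 6.3528 mol.
Mass of NaCl = 6.3528 mol × 58.44 g/mol = 371.26 g.
Actual mass collected = 371.26 g × 0.912 = 338.59 g.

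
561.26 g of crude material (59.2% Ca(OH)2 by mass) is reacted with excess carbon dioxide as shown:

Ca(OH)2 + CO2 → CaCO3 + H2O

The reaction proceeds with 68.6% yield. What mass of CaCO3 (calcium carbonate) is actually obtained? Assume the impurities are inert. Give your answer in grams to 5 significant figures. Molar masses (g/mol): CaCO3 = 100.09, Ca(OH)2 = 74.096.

Pure Ca(OH)2 available = 561.26 g × 0.592 = 332.266 g.
n(Ca(OH)2) = 332.266 g / 74.096 g/mol = 4.48426 mol.
From the equation the Ca(OH)2:CaCO3 mole ratio is 1:1, so n(CaCO3) = 4.48426 × 1/1 = 4.48426 mol.
Mass of CaCO3 = 4.48426 mol × 100.09 g/mol = 448.830 g.
Actual mass collected = 448.830 g × 0.686 = 307.897 g.

307.90 g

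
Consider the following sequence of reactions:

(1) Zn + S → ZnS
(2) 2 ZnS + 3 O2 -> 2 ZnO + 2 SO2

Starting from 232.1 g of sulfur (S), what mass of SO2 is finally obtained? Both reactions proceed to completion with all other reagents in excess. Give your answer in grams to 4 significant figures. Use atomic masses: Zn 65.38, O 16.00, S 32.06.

463.8 g

M(S) = 32.06 g/mol.
M(SO2) = 32.06 + 2(16.00) = 64.06 g/mol.
n(S) = 232.10 / 32.06 = 7.2396 mol.
Step 1 gives a 1:1 ratio of S to ZnS, so n(ZnS) = 7.2396 mol.
In step 2 the ZnS:SO2 ratio is 2:2, so n(SO2) = 7.2396 mol.
Mass of SO2 = 7.2396 × 64.06 = 463.77 g.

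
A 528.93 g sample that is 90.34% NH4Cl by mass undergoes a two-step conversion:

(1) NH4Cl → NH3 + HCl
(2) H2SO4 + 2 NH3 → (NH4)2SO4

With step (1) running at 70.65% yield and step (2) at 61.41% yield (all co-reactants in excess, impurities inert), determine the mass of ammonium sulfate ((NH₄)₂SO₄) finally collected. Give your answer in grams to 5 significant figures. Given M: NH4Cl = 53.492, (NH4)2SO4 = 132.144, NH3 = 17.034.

Pure NH4Cl = 528.93 × 0.9034 = 477.835 g.
n(NH4Cl) = 477.835 / 53.492 = 8.93284 mol.
Step 1 (NH4Cl:NH3 = 1:1): theoretical n(NH3) = 8.93284 mol; at 70.65% yield, n(NH3) = 6.31105 mol.
Step 2 (NH3:(NH4)2SO4 = 2:1): theoretical n((NH4)2SO4) = 3.15552 mol, so theoretical mass = 3.15552 × 132.144 = 416.984 g.
At 61.41% yield, actual mass of (NH4)2SO4 = 416.984 × 0.6141 = 256.070 g.

256.07 g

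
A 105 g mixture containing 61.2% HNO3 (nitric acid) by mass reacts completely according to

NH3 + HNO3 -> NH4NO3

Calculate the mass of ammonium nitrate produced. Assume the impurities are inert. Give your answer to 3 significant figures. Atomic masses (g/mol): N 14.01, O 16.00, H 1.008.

Mass of pure HNO3 = 105 g × 0.612 = 64.26 g.
M(HNO3) = 1.008 + 14.01 + 3(16.00) = 63.018 g/mol.
M(NH4NO3) = 2(14.01) + 4(1.008) + 3(16.00) = 80.052 g/mol.
n(HNO3) = 64.26 g / 63.018 g/mol = 1.020 mol.
From the equation the HNO3:NH4NO3 mole ratio is 1:1, so n(NH4NO3) = 1.020 × 1/1 = 1.020 mol.
Mass of NH4NO3 = 1.020 mol × 80.052 g/mol = 81.63 g.

81.6 g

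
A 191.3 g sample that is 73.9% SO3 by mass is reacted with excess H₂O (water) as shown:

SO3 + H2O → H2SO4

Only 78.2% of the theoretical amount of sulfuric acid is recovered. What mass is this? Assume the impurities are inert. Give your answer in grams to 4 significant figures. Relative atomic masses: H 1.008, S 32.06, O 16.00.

135.4 g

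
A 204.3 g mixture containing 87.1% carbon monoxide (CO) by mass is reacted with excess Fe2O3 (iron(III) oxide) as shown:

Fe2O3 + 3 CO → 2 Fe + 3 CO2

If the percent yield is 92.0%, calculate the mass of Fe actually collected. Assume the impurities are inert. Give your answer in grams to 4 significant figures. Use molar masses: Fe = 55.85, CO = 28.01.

217.6 g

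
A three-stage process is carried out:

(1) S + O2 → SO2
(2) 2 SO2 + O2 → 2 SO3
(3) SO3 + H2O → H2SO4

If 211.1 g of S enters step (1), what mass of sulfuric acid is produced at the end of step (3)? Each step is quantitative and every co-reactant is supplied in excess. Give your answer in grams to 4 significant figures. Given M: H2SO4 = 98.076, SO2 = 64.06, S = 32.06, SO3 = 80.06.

n(S) = 211.1 / 32.06 = 6.5845 mol.
Reaction (1): S→SO2 ratio 1:1 ⇒ n(SO2) = 6.5845 mol.
Reaction (2): SO2→SO3 ratio 2:2 ⇒ n(SO3) = 6.5845 mol.
Reaction (3): SO3→H2SO4 ratio 1:1 ⇒ n(H2SO4) = 6.5845 mol.
Mass of H2SO4 = 6.5845 × 98.076 = 645.78 g.

645.8 g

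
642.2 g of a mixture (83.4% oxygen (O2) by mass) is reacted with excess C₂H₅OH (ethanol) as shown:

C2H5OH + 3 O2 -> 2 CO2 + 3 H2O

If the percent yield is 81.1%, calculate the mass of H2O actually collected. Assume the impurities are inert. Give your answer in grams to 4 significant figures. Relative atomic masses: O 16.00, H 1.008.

244.5 g

Pure O2 available = 642.2 g × 0.834 = 535.59 g.
M(O2) = 2(16.00) = 32.00 g/mol.
M(H2O) = 2(1.008) + 16.00 = 18.016 g/mol.
n(O2) = 535.59 g / 32.00 g/mol = 16.737 mol.
From the equation the O2:H2O mole ratio is 3:3, so n(H2O) = 16.737 × 3/3 = 16.737 mol.
Mass of H2O = 16.737 mol × 18.016 g/mol = 301.54 g.
Actual mass collected = 301.54 g × 0.811 = 244.55 g.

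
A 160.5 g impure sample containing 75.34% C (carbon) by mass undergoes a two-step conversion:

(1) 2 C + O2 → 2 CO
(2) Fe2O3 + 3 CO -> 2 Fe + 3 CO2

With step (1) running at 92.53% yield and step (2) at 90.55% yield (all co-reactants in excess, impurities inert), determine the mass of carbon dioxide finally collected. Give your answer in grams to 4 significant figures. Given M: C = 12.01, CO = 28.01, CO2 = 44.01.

Pure C = 160.5 × 0.7534 = 120.92 g.
n(C) = 120.92 / 12.01 = 10.068 mol.
Step 1 (C:CO = 2:2): theoretical n(CO) = 10.068 mol; at 92.53% yield, n(CO) = 9.3162 mol.
Step 2 (CO:CO2 = 3:3): theoretical n(CO2) = 9.3162 mol, so theoretical mass = 9.3162 × 44.01 = 410.01 g.
At 90.55% yield, actual mass of CO2 = 410.01 × 0.9055 = 371.26 g.

371.3 g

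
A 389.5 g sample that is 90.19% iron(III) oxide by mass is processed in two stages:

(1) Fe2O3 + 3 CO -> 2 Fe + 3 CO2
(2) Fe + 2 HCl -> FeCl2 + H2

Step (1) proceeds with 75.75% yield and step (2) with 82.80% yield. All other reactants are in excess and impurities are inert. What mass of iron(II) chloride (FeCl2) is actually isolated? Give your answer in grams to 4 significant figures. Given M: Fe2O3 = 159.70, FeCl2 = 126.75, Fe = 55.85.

349.7 g

Pure Fe2O3 = 389.5 × 0.9019 = 351.29 g.
n(Fe2O3) = 351.29 / 159.70 = 2.1997 mol.
Step 1 (Fe2O3:Fe = 1:2): theoretical n(Fe) = 4.3994 mol; at 75.75% yield, n(Fe) = 3.3325 mol.
Step 2 (Fe:FeCl2 = 1:1): theoretical n(FeCl2) = 3.3325 mol, so theoretical mass = 3.3325 × 126.75 = 422.40 g.
At 82.80% yield, actual mass of FeCl2 = 422.40 × 0.8280 = 349.75 g.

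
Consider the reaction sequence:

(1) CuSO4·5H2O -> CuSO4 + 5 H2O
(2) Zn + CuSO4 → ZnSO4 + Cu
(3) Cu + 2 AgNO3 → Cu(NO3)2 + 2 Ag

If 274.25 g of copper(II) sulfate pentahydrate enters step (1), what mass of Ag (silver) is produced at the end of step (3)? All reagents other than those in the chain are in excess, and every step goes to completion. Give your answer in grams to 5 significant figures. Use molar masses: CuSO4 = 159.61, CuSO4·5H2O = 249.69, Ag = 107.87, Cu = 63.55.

n(CuSO4·5H2O) = 274.25 / 249.69 = 1.09836 mol.
Reaction (1): CuSO4·5H2O→CuSO4 ratio 1:1 ⇒ n(CuSO4) = 1.09836 mol.
Reaction (2): CuSO4→Cu ratio 1:1 ⇒ n(Cu) = 1.09836 mol.
Reaction (3): Cu→Ag ratio 1:2 ⇒ n(Ag) = 2.19672 mol.
Mass of Ag = 2.19672 × 107.87 = 236.961 g.

236.96 g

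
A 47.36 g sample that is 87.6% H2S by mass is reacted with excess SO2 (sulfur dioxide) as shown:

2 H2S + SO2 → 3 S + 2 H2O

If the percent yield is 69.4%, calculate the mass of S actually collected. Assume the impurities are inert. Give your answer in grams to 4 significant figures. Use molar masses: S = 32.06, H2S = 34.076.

40.63 g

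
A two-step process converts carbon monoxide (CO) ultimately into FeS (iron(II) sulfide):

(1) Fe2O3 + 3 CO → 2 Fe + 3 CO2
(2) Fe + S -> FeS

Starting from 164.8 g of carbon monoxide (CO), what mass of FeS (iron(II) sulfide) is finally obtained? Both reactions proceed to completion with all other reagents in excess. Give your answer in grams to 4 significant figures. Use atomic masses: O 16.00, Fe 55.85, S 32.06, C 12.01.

344.8 g

M(CO) = 12.01 + 16.00 = 28.01 g/mol.
M(FeS) = 55.85 + 32.06 = 87.91 g/mol.
n(CO) = 164.80 / 28.01 = 5.8836 mol.
Step 1 gives a 3:2 ratio of CO to Fe, so n(Fe) = 3.9224 mol.
In step 2 the Fe:FeS ratio is 1:1, so n(FeS) = 3.9224 mol.
Mass of FeS = 3.9224 × 87.91 = 344.82 g.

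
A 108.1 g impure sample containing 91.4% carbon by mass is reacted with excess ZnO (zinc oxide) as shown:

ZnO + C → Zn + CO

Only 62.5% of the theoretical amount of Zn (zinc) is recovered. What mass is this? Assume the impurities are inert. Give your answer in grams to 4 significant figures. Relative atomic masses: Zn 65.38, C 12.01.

Pure C available = 108.1 g × 0.914 = 98.803 g.
M(C) = 12.01 g/mol.
M(Zn) = 65.38 g/mol.
n(C) = 98.803 g / 12.01 g/mol = 8.2268 mol.
From the equation the C:Zn mole ratio is 1:1, so n(Zn) = 8.2268 × 1/1 = 8.2268 mol.
Mass of Zn = 8.2268 mol × 65.38 g/mol = 537.87 g.
Actual mass collected = 537.87 g × 0.625 = 336.17 g.

336.2 g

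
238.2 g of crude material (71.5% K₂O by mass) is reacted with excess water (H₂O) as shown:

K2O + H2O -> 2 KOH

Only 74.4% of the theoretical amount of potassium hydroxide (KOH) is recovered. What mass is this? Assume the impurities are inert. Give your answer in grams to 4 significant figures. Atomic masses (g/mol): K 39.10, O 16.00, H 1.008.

150.9 g

Pure K2O available = 238.2 g × 0.715 = 170.31 g.
M(K2O) = 2(39.10) + 16.00 = 94.20 g/mol.
M(KOH) = 39.10 + 16.00 + 1.008 = 56.108 g/mol.
n(K2O) = 170.31 g / 94.20 g/mol = 1.8080 mol.
From the equation the K2O:KOH mole ratio is 1:2, so n(KOH) = 1.8080 × 2/1 = 3.6160 mol.
Mass of KOH = 3.6160 mol × 56.108 g/mol = 202.89 g.
Actual mass collected = 202.89 g × 0.744 = 150.95 g.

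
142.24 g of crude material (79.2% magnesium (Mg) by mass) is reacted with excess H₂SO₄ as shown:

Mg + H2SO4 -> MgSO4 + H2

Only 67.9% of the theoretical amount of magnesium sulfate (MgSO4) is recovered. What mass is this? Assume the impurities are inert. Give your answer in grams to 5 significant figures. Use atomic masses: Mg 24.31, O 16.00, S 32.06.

378.75 g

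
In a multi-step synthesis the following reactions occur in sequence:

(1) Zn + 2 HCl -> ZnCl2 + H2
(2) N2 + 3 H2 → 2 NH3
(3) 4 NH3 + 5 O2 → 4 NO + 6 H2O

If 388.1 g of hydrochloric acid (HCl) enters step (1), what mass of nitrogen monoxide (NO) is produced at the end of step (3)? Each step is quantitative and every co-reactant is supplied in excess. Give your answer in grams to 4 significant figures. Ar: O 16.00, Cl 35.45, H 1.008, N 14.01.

M(HCl) = 1.008 + 35.45 = 36.458 g/mol.
M(NO) = 14.01 + 16.00 = 30.01 g/mol.
n(HCl) = 388.1 / 36.458 = 10.645 mol.
Reaction (1): HCl→H2 ratio 2:1 ⇒ n(H2) = 5.3226 mol.
Reaction (2): H2→NH3 ratio 3:2 ⇒ n(NH3) = 3.5484 mol.
Reaction (3): NH3→NO ratio 4:4 ⇒ n(NO) = 3.5484 mol.
Mass of NO = 3.5484 × 30.01 = 106.49 g.

106.5 g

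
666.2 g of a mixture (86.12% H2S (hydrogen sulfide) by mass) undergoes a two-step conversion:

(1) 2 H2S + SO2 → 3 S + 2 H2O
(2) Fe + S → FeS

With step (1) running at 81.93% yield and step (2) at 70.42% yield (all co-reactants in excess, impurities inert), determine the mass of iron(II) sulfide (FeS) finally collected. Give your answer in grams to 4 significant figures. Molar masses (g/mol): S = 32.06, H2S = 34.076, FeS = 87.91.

1281 g

Pure H2S = 666.2 × 0.8612 = 573.73 g.
n(H2S) = 573.73 / 34.076 = 16.837 mol.
Step 1 (H2S:S = 2:3): theoretical n(S) = 25.255 mol; at 81.93% yield, n(S) = 20.692 mol.
Step 2 (S:FeS = 1:1): theoretical n(FeS) = 20.692 mol, so theoretical mass = 20.692 × 87.91 = 1819.0 g.
At 70.42% yield, actual mass of FeS = 1819.0 × 0.7042 = 1280.9 g.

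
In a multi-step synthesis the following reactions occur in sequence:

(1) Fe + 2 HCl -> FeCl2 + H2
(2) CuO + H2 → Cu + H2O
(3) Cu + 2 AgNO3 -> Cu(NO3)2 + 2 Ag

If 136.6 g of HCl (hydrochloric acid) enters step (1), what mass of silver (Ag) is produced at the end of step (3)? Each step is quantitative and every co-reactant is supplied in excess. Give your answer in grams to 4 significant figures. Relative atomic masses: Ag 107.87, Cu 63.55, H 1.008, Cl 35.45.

404.2 g

M(HCl) = 1.008 + 35.45 = 36.458 g/mol.
M(Ag) = 107.87 g/mol.
n(HCl) = 136.6 / 36.458 = 3.7468 mol.
Reaction (1): HCl→H2 ratio 2:1 ⇒ n(H2) = 1.8734 mol.
Reaction (2): H2→Cu ratio 1:1 ⇒ n(Cu) = 1.8734 mol.
Reaction (3): Cu→Ag ratio 1:2 ⇒ n(Ag) = 3.7468 mol.
Mass of Ag = 3.7468 × 107.87 = 404.16 g.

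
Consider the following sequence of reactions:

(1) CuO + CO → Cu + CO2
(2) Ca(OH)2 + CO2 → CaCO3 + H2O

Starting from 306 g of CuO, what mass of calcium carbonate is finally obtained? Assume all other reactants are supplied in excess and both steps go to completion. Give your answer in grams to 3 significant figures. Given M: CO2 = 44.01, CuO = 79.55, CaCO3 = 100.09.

385 g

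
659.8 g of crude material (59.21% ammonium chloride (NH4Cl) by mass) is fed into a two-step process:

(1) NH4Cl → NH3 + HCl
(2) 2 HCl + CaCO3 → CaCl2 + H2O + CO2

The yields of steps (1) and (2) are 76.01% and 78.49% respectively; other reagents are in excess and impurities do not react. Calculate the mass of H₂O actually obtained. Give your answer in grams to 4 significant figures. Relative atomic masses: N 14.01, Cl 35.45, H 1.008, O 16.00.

39.25 g

Pure NH4Cl = 659.8 × 0.5921 = 390.67 g.
M(NH4Cl) = 14.01 + 4(1.008) + 35.45 = 53.492 g/mol.
M(H2O) = 2(1.008) + 16.00 = 18.016 g/mol.
n(NH4Cl) = 390.67 / 53.492 = 7.3033 mol.
Step 1 (NH4Cl:HCl = 1:1): theoretical n(HCl) = 7.3033 mol; at 76.01% yield, n(HCl) = 5.5512 mol.
Step 2 (HCl:H2O = 2:1): theoretical n(H2O) = 2.7756 mol, so theoretical mass = 2.7756 × 18.016 = 50.005 g.
At 78.49% yield, actual mass of H2O = 50.005 × 0.7849 = 39.249 g.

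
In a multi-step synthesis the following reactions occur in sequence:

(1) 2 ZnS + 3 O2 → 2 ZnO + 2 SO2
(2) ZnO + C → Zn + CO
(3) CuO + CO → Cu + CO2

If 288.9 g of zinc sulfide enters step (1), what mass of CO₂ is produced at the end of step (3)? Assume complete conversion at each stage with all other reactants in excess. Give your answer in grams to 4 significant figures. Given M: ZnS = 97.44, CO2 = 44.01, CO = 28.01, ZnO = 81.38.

n(ZnS) = 288.9 / 97.44 = 2.9649 mol.
Reaction (1): ZnS→ZnO ratio 2:2 ⇒ n(ZnO) = 2.9649 mol.
Reaction (2): ZnO→CO ratio 1:1 ⇒ n(CO) = 2.9649 mol.
Reaction (3): CO→CO2 ratio 1:1 ⇒ n(CO2) = 2.9649 mol.
Mass of CO2 = 2.9649 × 44.01 = 130.49 g.

130.5 g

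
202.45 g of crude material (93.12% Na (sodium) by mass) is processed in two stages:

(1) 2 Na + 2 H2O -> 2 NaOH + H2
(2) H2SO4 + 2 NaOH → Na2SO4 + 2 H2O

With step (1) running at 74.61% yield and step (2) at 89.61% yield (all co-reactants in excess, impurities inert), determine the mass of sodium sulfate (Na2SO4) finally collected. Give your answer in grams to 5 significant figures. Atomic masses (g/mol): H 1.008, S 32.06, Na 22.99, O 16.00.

389.36 g

Pure Na = 202.45 × 0.9312 = 188.521 g.
M(Na) = 22.99 g/mol.
M(Na2SO4) = 2(22.99) + 32.06 + 4(16.00) = 142.04 g/mol.
n(Na) = 188.521 / 22.99 = 8.20015 mol.
Step 1 (Na:NaOH = 2:2): theoretical n(NaOH) = 8.20015 mol; at 74.61% yield, n(NaOH) = 6.11813 mol.
Step 2 (NaOH:Na2SO4 = 2:1): theoretical n(Na2SO4) = 3.05907 mol, so theoretical mass = 3.05907 × 142.04 = 434.510 g.
At 89.61% yield, actual mass of Na2SO4 = 434.510 × 0.8961 = 389.364 g.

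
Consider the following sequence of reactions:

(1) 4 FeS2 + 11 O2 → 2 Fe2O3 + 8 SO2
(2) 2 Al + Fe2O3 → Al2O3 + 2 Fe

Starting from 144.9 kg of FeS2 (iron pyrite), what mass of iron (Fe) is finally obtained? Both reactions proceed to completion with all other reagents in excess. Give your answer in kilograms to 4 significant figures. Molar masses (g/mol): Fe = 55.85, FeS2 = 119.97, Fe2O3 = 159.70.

67.46 kg

144.9 kg = 144900 g.
n(FeS2) = 144900 / 119.97 = 1207.8 mol.
Step 1 gives a 4:2 ratio of FeS2 to Fe2O3, so n(Fe2O3) = 603.90 mol.
In step 2 the Fe2O3:Fe ratio is 1:2, so n(Fe) = 1207.8 mol.
Mass of Fe = 1207.8 × 55.85 = 67456 g = 67.46 kg.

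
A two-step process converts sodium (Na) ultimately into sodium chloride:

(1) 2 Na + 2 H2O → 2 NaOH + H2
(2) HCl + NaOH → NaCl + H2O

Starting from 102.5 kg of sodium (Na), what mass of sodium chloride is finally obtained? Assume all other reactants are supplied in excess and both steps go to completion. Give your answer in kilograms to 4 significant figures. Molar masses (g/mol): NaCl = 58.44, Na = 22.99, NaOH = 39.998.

102.5 kg = 102500 g.
n(Na) = 102500 / 22.99 = 4458.5 mol.
Step 1 gives a 2:2 ratio of Na to NaOH, so n(NaOH) = 4458.5 mol.
In step 2 the NaOH:NaCl ratio is 1:1, so n(NaCl) = 4458.5 mol.
Mass of NaCl = 4458.5 × 58.44 = 260550 g = 260.6 kg.

260.6 kg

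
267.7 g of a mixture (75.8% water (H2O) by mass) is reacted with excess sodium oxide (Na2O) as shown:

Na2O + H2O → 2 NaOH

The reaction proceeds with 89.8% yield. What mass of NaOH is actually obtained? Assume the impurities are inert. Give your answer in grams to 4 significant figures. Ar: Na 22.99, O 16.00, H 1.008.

809.1 g

Pure H2O available = 267.7 g × 0.758 = 202.92 g.
M(H2O) = 2(1.008) + 16.00 = 18.016 g/mol.
M(NaOH) = 22.99 + 16.00 + 1.008 = 39.998 g/mol.
n(H2O) = 202.92 g / 18.016 g/mol = 11.263 mol.
From the equation the H2O:NaOH mole ratio is 1:2, so n(NaOH) = 11.263 × 2/1 = 22.526 mol.
Mass of NaOH = 22.526 mol × 39.998 g/mol = 901.01 g.
Actual mass collected = 901.01 g × 0.898 = 809.10 g.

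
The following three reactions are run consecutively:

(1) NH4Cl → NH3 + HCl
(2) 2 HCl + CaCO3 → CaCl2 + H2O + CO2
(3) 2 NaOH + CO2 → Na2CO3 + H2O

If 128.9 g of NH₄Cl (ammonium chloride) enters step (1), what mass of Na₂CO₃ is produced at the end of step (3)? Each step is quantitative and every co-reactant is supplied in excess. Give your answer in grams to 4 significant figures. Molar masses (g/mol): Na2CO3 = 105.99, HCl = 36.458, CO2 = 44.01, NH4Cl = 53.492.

127.7 g

n(NH4Cl) = 128.9 / 53.492 = 2.4097 mol.
Reaction (1): NH4Cl→HCl ratio 1:1 ⇒ n(HCl) = 2.4097 mol.
Reaction (2): HCl→CO2 ratio 2:1 ⇒ n(CO2) = 1.2049 mol.
Reaction (3): CO2→Na2CO3 ratio 1:1 ⇒ n(Na2CO3) = 1.2049 mol.
Mass of Na2CO3 = 1.2049 × 105.99 = 127.70 g.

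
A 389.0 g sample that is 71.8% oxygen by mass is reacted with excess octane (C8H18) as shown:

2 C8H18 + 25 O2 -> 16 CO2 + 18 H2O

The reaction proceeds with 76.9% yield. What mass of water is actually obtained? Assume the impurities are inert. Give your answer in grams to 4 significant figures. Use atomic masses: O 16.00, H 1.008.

87.06 g

Pure O2 available = 389.0 g × 0.718 = 279.30 g.
M(O2) = 2(16.00) = 32.00 g/mol.
M(H2O) = 2(1.008) + 16.00 = 18.016 g/mol.
n(O2) = 279.30 g / 32.00 g/mol = 8.7282 mol.
From the equation the O2:H2O mole ratio is 25:18, so n(H2O) = 8.7282 × 18/25 = 6.2843 mol.
Mass of H2O = 6.2843 mol × 18.016 g/mol = 113.22 g.
Actual mass collected = 113.22 g × 0.769 = 87.065 g.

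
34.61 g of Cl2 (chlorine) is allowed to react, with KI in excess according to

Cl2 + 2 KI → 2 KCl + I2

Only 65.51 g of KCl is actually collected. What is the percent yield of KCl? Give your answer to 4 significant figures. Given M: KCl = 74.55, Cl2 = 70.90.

90.01 %

n(Cl2) = 34.610 g / 70.90 g/mol = 0.48815 mol.
From the equation the Cl2:KCl mole ratio is 1:2, so n(KCl) = 0.48815 × 2/1 = 0.97630 mol.
Mass of KCl = 0.97630 mol × 74.55 g/mol = 72.784 g.
This is the theoretical yield. Percent yield = 65.51 g / 72.784 g × 100% = 90.007%.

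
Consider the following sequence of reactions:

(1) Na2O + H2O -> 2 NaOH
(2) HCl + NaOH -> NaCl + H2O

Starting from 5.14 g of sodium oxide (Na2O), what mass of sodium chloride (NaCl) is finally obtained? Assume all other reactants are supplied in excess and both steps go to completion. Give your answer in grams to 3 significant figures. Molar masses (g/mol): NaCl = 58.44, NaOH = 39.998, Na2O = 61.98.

9.69 g

n(Na2O) = 5.140 / 61.98 = 0.08293 mol.
Step 1 gives a 1:2 ratio of Na2O to NaOH, so n(NaOH) = 0.1659 mol.
In step 2 the NaOH:NaCl ratio is 1:1, so n(NaCl) = 0.1659 mol.
Mass of NaCl = 0.1659 × 58.44 = 9.693 g.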